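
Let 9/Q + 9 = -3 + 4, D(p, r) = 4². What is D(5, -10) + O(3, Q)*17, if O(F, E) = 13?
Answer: 237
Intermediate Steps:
D(p, r) = 16
Q = -9/8 (Q = 9/(-9 + (-3 + 4)) = 9/(-9 + 1) = 9/(-8) = 9*(-⅛) = -9/8 ≈ -1.1250)
D(5, -10) + O(3, Q)*17 = 16 + 13*17 = 16 + 221 = 237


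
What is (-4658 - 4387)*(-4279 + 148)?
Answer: 37364895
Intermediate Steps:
(-4658 - 4387)*(-4279 + 148) = -9045*(-4131) = 37364895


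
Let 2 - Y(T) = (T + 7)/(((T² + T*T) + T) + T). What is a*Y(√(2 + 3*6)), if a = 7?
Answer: 245/19 - 91*√5/380 ≈ 12.359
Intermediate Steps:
Y(T) = 2 - (7 + T)/(2*T + 2*T²) (Y(T) = 2 - (T + 7)/(((T² + T*T) + T) + T) = 2 - (7 + T)/(((T² + T²) + T) + T) = 2 - (7 + T)/((2*T² + T) + T) = 2 - (7 + T)/((T + 2*T²) + T) = 2 - (7 + T)/(2*T + 2*T²))
a*Y(√(2 + 3*6)) = 7*((-7 + 3*√(2 + 3*6) + 4*(√(2 + 3*6))²)/(2*(√(2 + 3*6))*(1 + √(2 + 3*6)))) = 7*((-7 + 3*√(2 + 18) + 4*(√(2 + 18))²)/(2*(√(2 + 18))*(1 + √(2 + 18)))) = 7*((-7 + 3*√20 + 4*(√20)²)/(2*(√20)*(1 + √20))) = 7*((-7 + 3*(2*√5) + 4*(2*√5)²)/(2*((2*√5))*(1 + 2*√5))) = 7*((√5/10)*(-7 + 6*√5 + 4*20)/(2*(1 + 2*√5))) = 7*((√5/10)*(-7 + 6*√5 + 80)/(2*(1 + 2*√5))) = 7*((√5/10)*(73 + 6*√5)/(2*(1 + 2*√5))) = 7*(√5*(73 + 6*√5)/(20*(1 + 2*√5))) = 7*√5*(73 + 6*√5)/(20*(1 + 2*√5))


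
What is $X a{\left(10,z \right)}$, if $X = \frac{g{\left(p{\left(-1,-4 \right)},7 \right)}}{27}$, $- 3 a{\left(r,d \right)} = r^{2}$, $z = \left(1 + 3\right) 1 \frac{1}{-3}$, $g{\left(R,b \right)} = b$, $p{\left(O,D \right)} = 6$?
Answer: $- \frac{700}{81} \approx -8.642$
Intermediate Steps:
$z = - \frac{4}{3}$ ($z = 4 \cdot 1 \left(- \frac{1}{3}\right) = 4 \left(- \frac{1}{3}\right) = - \frac{4}{3} \approx -1.3333$)
$a{\left(r,d \right)} = - \frac{r^{2}}{3}$
$X = \frac{7}{27} \approx 0.25926$
$X a{\left(10,z \right)} = \frac{7 \left(- \frac{10^{2}}{3}\right)}{27} = \frac{7 \left(\left(- \frac{1}{3}\right) 100\right)}{27} = \frac{7}{27} \left(- \frac{100}{3}\right) = - \frac{700}{81}$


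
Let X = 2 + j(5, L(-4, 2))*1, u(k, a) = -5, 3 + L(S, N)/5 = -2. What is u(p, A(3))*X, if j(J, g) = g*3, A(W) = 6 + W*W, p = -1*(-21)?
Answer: 365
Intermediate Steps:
L(S, N) = -25 (L(S, N) = -15 + 5*(-2) = -15 - 10 = -25)
p = 21
A(W) = 6 + W²
j(J, g) = 3*g
X = -73 (X = 2 + (3*(-25))*1 = 2 - 75*1 = 2 - 75 = -73)
u(p, A(3))*X = -5*(-73) = 365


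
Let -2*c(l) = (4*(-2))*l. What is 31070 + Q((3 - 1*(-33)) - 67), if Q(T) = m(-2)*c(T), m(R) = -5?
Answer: 31690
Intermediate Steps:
c(l) = 4*l (c(l) = -4*(-2)*l/2 = -(-4)*l = 4*l)
Q(T) = -20*T
31070 + Q((3 - 1*(-33)) - 67) = 31070 - 20*((3 - 1*(-33)) - 67) = 31070 - 20*((3 + 33) - 67) = 31070 - 20*(36 - 67) = 31070 - 20*(-31) = 31070 + 620 = 31690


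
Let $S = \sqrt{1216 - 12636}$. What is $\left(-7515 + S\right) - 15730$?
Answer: $-23245 + 2 i \sqrt{2855} \approx -23245.0 + 106.86 i$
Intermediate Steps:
$S = 2 i \sqrt{2855}$ ($S = \sqrt{-11420} = 2 i \sqrt{2855} \approx 106.86 i$)
$\left(-7515 + S\right) - 15730 = \left(-7515 + 2 i \sqrt{2855}\right) - 15730 = -23245 + 2 i \sqrt{2855}$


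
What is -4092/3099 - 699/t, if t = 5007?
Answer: -2517205/1724077 ≈ -1.4600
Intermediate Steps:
-4092/3099 - 699/t = -4092/3099 - 699/5007 = -4092*1/3099 - 699*1/5007 = -1364/1033 - 233/1669 = -2517205/1724077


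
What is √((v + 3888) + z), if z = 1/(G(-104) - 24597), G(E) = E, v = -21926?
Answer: I*√11005694539939/24701 ≈ 134.31*I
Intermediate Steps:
z = -1/24701 (z = 1/(-104 - 24597) = 1/(-24701) = -1/24701 ≈ -4.0484e-5)
√((v + 3888) + z) = √((-21926 + 3888) - 1/24701) = √(-18038 - 1/24701) = √(-445556639/24701) = I*√11005694539939/24701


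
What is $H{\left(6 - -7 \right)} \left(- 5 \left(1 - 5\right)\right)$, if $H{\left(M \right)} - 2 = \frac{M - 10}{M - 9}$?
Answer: $55$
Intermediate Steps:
$H{\left(M \right)} = 2 + \frac{-10 + M}{-9 + M}$ ($H{\left(M \right)} = 2 + \frac{M - 10}{M - 9} = 2 + \frac{-10 + M}{-9 + M}$)
$H{\left(6 - -7 \right)} \left(- 5 \left(1 - 5\right)\right) = \frac{-28 + 3 \left(6 - -7\right)}{-9 + \left(6 - -7\right)} \left(- 5 \left(1 - 5\right)\right) = \frac{-28 + 3 \left(6 + 7\right)}{-9 + \left(6 + 7\right)} \left(\left(-5\right) \left(-4\right)\right) = \frac{-28 + 3 \cdot 13}{-9 + 13} \cdot 20 = \frac{-28 + 39}{4} \cdot 20 = \frac{1}{4} \cdot 11 \cdot 20 = \frac{11}{4} \cdot 20 = 55$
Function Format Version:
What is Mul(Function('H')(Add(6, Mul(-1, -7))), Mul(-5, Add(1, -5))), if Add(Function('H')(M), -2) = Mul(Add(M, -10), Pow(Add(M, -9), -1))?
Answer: 55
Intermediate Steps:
Function('H')(M) = Add(2, Mul(Pow(Add(-9, M), -1), Add(-10, M))) (Function('H')(M) = Add(2, Mul(Add(M, -10), Pow(Add(M, -9), -1))) = Add(2, Mul(Add(-10, M), Pow(Add(-9, M), -1))) = Add(2, Mul(Pow(Add(-9, M), -1), Add(-10, M))))
Mul(Function('H')(Add(6, Mul(-1, -7))), Mul(-5, Add(1, -5))) = Mul(Mul(Pow(Add(-9, Add(6, Mul(-1, -7))), -1), Add(-28, Mul(3, Add(6, Mul(-1, -7))))), Mul(-5, Add(1, -5))) = Mul(Mul(Pow(Add(-9, Add(6, 7)), -1), Add(-28, Mul(3, Add(6, 7)))), Mul(-5, -4)) = Mul(Mul(Pow(Add(-9, 13), -1), Add(-28, Mul(3, 13))), 20) = Mul(Mul(Pow(4, -1), Add(-28, 39)), 20) = Mul(Mul(Rational(1, 4), 11), 20) = Mul(Rational(11, 4), 20) = 55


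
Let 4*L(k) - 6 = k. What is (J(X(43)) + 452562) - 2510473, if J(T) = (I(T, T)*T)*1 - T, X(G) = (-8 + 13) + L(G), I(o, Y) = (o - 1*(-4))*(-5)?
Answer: -32956177/16 ≈ -2.0598e+6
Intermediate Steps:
L(k) = 3/2 + k/4
I(o, Y) = -20 - 5*o (I(o, Y) = (o + 4)*(-5) = (4 + o)*(-5) = -20 - 5*o)
X(G) = 13/2 + G/4 (X(G) = (-8 + 13) + (3/2 + G/4) = 5 + (3/2 + G/4) = 13/2 + G/4)
J(T) = -T + T*(-20 - 5*T) (J(T) = ((-20 - 5*T)*T)*1 - T = (T*(-20 - 5*T))*1 - T = T*(-20 - 5*T) - T = -T + T*(-20 - 5*T))
(J(X(43)) + 452562) - 2510473 = (-(13/2 + (¼)*43)*(21 + 5*(13/2 + (¼)*43)) + 452562) - 2510473 = (-(13/2 + 43/4)*(21 + 5*(13/2 + 43/4)) + 452562) - 2510473 = (-1*69/4*(21 + 5*(69/4)) + 452562) - 2510473 = (-1*69/4*(21 + 345/4) + 452562) - 2510473 = (-1*69/4*429/4 + 452562) - 2510473 = (-29601/16 + 452562) - 2510473 = 7211391/16 - 2510473 = -32956177/16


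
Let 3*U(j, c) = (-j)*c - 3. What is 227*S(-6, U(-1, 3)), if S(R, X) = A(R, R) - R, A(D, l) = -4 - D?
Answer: 1816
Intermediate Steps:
U(j, c) = -1 - c*j/3 (U(j, c) = ((-j)*c - 3)/3 = (-c*j - 3)/3 = (-3 - c*j)/3 = -1 - c*j/3)
S(R, X) = -4 - 2*R (S(R, X) = (-4 - R) - R = -4 - 2*R)
227*S(-6, U(-1, 3)) = 227*(-4 - 2*(-6)) = 227*(-4 + 12) = 227*8 = 1816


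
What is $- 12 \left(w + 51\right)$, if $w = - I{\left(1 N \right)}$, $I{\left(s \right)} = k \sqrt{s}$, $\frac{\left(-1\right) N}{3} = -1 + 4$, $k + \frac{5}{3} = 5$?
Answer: $-612 + 120 i \approx -612.0 + 120.0 i$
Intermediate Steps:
$k = \frac{10}{3}$ ($k = - \frac{5}{3} + 5 = \frac{10}{3} \approx 3.3333$)
$N = -9$ ($N = - 3 \left(-1 + 4\right) = \left(-3\right) 3 = -9$)
$I{\left(s \right)} = \frac{10 \sqrt{s}}{3}$
$w = - 10 i$ ($w = - \frac{10 \sqrt{1 \left(-9\right)}}{3} = - \frac{10 \sqrt{-9}}{3} = - \frac{10 \cdot 3 i}{3} = - 10 i \approx - 10.0 i$)
$- 12 \left(w + 51\right) = - 12 \left(- 10 i + 51\right) = - 12 \left(51 - 10 i\right) = -612 + 120 i$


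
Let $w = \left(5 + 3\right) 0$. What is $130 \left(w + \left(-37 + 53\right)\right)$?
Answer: $2080$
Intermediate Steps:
$w = 0$ ($w = 8 \cdot 0 = 0$)
$130 \left(w + \left(-37 + 53\right)\right) = 130 \left(0 + \left(-37 + 53\right)\right) = 130 \left(0 + 16\right) = 130 \cdot 16 = 2080$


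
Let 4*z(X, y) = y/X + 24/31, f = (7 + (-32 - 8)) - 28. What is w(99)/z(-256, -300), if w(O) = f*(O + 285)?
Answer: -61964288/1287 ≈ -48146.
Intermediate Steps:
f = -61 (f = (7 - 40) - 28 = -33 - 28 = -61)
w(O) = -17385 - 61*O (w(O) = -61*(O + 285) = -61*(285 + O) = -17385 - 61*O)
z(X, y) = 6/31 + y/(4*X) (z(X, y) = (y/X + 24/31)/4 = (24/31 + y/X)/4 = 6/31 + y/(4*X))
w(99)/z(-256, -300) = (-17385 - 61*99)/(6/31 + (1/4)*(-300)/(-256)) = (-17385 - 6039)/(6/31 + (1/4)*(-300)*(-1/256)) = -23424/(6/31 + 75/256) = -23424/3861/7936 = -23424*7936/3861 = -61964288/1287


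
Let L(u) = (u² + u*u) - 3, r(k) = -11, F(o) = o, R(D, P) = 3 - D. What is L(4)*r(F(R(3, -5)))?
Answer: -319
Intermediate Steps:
L(u) = -3 + 2*u² (L(u) = (u² + u²) - 3 = 2*u² - 3 = -3 + 2*u²)
L(4)*r(F(R(3, -5))) = (-3 + 2*4²)*(-11) = (-3 + 2*16)*(-11) = (-3 + 32)*(-11) = 29*(-11) = -319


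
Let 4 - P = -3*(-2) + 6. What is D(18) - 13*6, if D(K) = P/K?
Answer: -706/9 ≈ -78.444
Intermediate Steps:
P = -8 (P = 4 - (-3*(-2) + 6) = 4 - (6 + 6) = 4 - 1*12 = 4 - 12 = -8)
D(K) = -8/K
D(18) - 13*6 = -8/18 - 13*6 = -8*1/18 - 1*78 = -4/9 - 78 = -706/9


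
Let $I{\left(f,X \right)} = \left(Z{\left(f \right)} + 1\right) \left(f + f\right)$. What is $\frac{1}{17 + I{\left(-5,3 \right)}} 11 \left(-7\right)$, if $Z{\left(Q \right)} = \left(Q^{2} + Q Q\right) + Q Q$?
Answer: $\frac{77}{743} \approx 0.10363$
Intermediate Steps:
$Z{\left(Q \right)} = 3 Q^{2}$ ($Z{\left(Q \right)} = \left(Q^{2} + Q^{2}\right) + Q^{2} = 2 Q^{2} + Q^{2} = 3 Q^{2}$)
$I{\left(f,X \right)} = 2 f \left(1 + 3 f^{2}\right)$ ($I{\left(f,X \right)} = \left(3 f^{2} + 1\right) \left(f + f\right) = \left(1 + 3 f^{2}\right) 2 f = 2 f \left(1 + 3 f^{2}\right)$)
$\frac{1}{17 + I{\left(-5,3 \right)}} 11 \left(-7\right) = \frac{1}{17 + \left(2 \left(-5\right) + 6 \left(-5\right)^{3}\right)} 11 \left(-7\right) = \frac{1}{17 + \left(-10 + 6 \left(-125\right)\right)} 11 \left(-7\right) = \frac{1}{17 - 760} \cdot 11 \left(-7\right) = \frac{1}{-743} \cdot 11 \left(-7\right) = \left(- \frac{1}{743}\right) 11 \left(-7\right) = \left(- \frac{11}{743}\right) \left(-7\right) = \frac{77}{743}$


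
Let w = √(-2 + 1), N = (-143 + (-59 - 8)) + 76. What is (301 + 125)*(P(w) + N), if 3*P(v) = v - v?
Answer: -57084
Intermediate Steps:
N = -134 (N = (-143 - 67) + 76 = -210 + 76 = -134)
w = I (w = √(-1) = I ≈ 1.0*I)
P(v) = 0 (P(v) = (v - v)/3 = (⅓)*0 = 0)
(301 + 125)*(P(w) + N) = (301 + 125)*(0 - 134) = 426*(-134) = -57084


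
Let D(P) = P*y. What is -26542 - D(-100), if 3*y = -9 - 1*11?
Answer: -81626/3 ≈ -27209.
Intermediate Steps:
y = -20/3 (y = (-9 - 1*11)/3 = (-9 - 11)/3 = (⅓)*(-20) = -20/3 ≈ -6.6667)
D(P) = -20*P/3 (D(P) = P*(-20/3) = -20*P/3)
-26542 - D(-100) = -26542 - (-20)*(-100)/3 = -26542 - 1*2000/3 = -26542 - 2000/3 = -81626/3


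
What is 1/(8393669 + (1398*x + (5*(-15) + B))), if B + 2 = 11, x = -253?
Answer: 1/8039909 ≈ 1.2438e-7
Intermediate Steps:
B = 9 (B = -2 + 11 = 9)
1/(8393669 + (1398*x + (5*(-15) + B))) = 1/(8393669 + (1398*(-253) + (5*(-15) + 9))) = 1/(8393669 + (-353694 + (-75 + 9))) = 1/(8393669 + (-353694 - 66)) = 1/(8393669 - 353760) = 1/8039909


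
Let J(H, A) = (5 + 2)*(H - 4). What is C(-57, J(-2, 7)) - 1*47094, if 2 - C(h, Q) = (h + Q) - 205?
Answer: -46788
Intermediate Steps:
J(H, A) = -28 + 7*H (J(H, A) = 7*(-4 + H) = -28 + 7*H)
C(h, Q) = 207 - Q - h (C(h, Q) = 2 - ((h + Q) - 205) = 2 - ((Q + h) - 205) = 2 - (-205 + Q + h) = 2 + (205 - Q - h) = 207 - Q - h)
C(-57, J(-2, 7)) - 1*47094 = (207 - (-28 + 7*(-2)) - 1*(-57)) - 1*47094 = (207 - (-28 - 14) + 57) - 47094 = (207 - 1*(-42) + 57) - 47094 = (207 + 42 + 57) - 47094 = 306 - 47094 = -46788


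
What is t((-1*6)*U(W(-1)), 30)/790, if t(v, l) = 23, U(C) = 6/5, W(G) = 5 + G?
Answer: 23/790 ≈ 0.029114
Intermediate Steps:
U(C) = 6/5 (U(C) = 6*(1/5) = 6/5)
t((-1*6)*U(W(-1)), 30)/790 = 23/790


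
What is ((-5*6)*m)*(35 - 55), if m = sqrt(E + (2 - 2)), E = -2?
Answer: 600*I*sqrt(2) ≈ 848.53*I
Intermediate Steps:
m = I*sqrt(2) (m = sqrt(-2 + (2 - 2)) = sqrt(-2 + 0) = sqrt(-2) = I*sqrt(2) ≈ 1.4142*I)
((-5*6)*m)*(35 - 55) = ((-5*6)*(I*sqrt(2)))*(35 - 55) = -30*I*sqrt(2)*(-20) = 600*I*sqrt(2)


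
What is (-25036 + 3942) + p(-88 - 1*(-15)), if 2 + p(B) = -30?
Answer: -21126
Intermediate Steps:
p(B) = -32 (p(B) = -2 - 30 = -32)
(-25036 + 3942) + p(-88 - 1*(-15)) = (-25036 + 3942) - 32 = -21094 - 32 = -21126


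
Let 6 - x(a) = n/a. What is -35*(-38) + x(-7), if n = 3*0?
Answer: 1336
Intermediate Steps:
n = 0
x(a) = 6 (x(a) = 6 - 0/a = 6 - 1*0 = 6 + 0 = 6)
-35*(-38) + x(-7) = -35*(-38) + 6 = 1330 + 6 = 1336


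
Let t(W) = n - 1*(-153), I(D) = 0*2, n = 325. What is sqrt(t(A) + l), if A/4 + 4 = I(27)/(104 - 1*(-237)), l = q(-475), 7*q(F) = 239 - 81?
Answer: 4*sqrt(1533)/7 ≈ 22.373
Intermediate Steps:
I(D) = 0
q(F) = 158/7 (q(F) = (239 - 81)/7 = (1/7)*158 = 158/7)
l = 158/7 ≈ 22.571
A = -16 (A = -16 + 4*(0/(104 - 1*(-237))) = -16 + 4*(0/(104 + 237)) = -16 + 4*(0/341) = -16 + 4*(0*(1/341)) = -16 + 4*0 = -16 + 0 = -16)
t(W) = 478 (t(W) = 325 - 1*(-153) = 325 + 153 = 478)
sqrt(t(A) + l) = sqrt(478 + 158/7) = sqrt(3504/7) = 4*sqrt(1533)/7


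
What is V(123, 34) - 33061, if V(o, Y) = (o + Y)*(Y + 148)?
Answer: -4487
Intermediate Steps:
V(o, Y) = (148 + Y)*(Y + o) (V(o, Y) = (Y + o)*(148 + Y) = (148 + Y)*(Y + o))
V(123, 34) - 33061 = (34**2 + 148*34 + 148*123 + 34*123) - 33061 = (1156 + 5032 + 18204 + 4182) - 33061 = 28574 - 33061 = -4487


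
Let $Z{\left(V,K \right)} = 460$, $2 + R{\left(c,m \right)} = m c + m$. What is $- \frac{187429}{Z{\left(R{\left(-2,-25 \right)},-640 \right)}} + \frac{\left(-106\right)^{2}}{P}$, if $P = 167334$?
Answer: $- \frac{15679037863}{38486820} \approx -407.39$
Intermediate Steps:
$R{\left(c,m \right)} = -2 + m + c m$ ($R{\left(c,m \right)} = -2 + \left(m c + m\right) = -2 + \left(c m + m\right) = -2 + \left(m + c m\right) = -2 + m + c m$)
$- \frac{187429}{Z{\left(R{\left(-2,-25 \right)},-640 \right)}} + \frac{\left(-106\right)^{2}}{P} = - \frac{187429}{460} + \frac{\left(-106\right)^{2}}{167334} = \left(-187429\right) \frac{1}{460} + 11236 \cdot \frac{1}{167334} = - \frac{187429}{460} + \frac{5618}{83667} = - \frac{15679037863}{38486820}$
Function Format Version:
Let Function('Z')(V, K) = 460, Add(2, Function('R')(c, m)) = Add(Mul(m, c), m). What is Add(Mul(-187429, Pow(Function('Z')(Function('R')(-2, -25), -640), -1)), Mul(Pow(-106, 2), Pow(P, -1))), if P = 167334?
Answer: Rational(-15679037863, 38486820) ≈ -407.39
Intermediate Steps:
Function('R')(c, m) = Add(-2, m, Mul(c, m)) (Function('R')(c, m) = Add(-2, Add(Mul(m, c), m)) = Add(-2, Add(Mul(c, m), m)) = Add(-2, Add(m, Mul(c, m))) = Add(-2, m, Mul(c, m)))
Add(Mul(-187429, Pow(Function('Z')(Function('R')(-2, -25), -640), -1)), Mul(Pow(-106, 2), Pow(P, -1))) = Add(Mul(-187429, Pow(460, -1)), Mul(Pow(-106, 2), Pow(167334, -1))) = Add(Mul(-187429, Rational(1, 460)), Mul(11236, Rational(1, 167334))) = Add(Rational(-187429, 460), Rational(5618, 83667)) = Rational(-15679037863, 38486820)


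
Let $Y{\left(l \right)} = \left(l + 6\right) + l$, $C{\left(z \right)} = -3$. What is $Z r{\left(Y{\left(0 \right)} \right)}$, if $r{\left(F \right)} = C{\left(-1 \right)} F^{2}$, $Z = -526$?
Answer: $56808$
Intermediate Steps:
$Y{\left(l \right)} = 6 + 2 l$ ($Y{\left(l \right)} = \left(6 + l\right) + l = 6 + 2 l$)
$r{\left(F \right)} = - 3 F^{2}$
$Z r{\left(Y{\left(0 \right)} \right)} = - 526 \left(- 3 \left(6 + 2 \cdot 0\right)^{2}\right) = - 526 \left(- 3 \left(6 + 0\right)^{2}\right) = - 526 \left(- 3 \cdot 6^{2}\right) = - 526 \left(\left(-3\right) 36\right) = \left(-526\right) \left(-108\right) = 56808$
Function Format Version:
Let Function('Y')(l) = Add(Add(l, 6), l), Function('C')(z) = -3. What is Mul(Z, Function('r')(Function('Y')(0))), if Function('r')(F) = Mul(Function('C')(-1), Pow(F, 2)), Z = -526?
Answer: 56808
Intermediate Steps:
Function('Y')(l) = Add(6, Mul(2, l)) (Function('Y')(l) = Add(Add(6, l), l) = Add(6, Mul(2, l)))
Function('r')(F) = Mul(-3, Pow(F, 2))
Mul(Z, Function('r')(Function('Y')(0))) = Mul(-526, Mul(-3, Pow(Add(6, Mul(2, 0)), 2))) = Mul(-526, Mul(-3, Pow(Add(6, 0), 2))) = Mul(-526, Mul(-3, Pow(6, 2))) = Mul(-526, Mul(-3, 36)) = Mul(-526, -108) = 56808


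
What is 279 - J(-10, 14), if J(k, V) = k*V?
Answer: 419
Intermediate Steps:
J(k, V) = V*k
279 - J(-10, 14) = 279 - 14*(-10) = 279 - 1*(-140) = 279 + 140 = 419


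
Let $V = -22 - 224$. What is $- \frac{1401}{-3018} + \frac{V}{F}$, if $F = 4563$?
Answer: $\frac{627815}{1530126} \approx 0.4103$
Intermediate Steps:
$V = -246$ ($V = -22 - 224 = -246$)
$- \frac{1401}{-3018} + \frac{V}{F} = - \frac{1401}{-3018} - \frac{246}{4563} = \left(-1401\right) \left(- \frac{1}{3018}\right) - \frac{82}{1521} = \frac{467}{1006} - \frac{82}{1521} = \frac{627815}{1530126}$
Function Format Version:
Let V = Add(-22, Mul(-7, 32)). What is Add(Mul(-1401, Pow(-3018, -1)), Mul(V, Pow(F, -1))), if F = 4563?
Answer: Rational(627815, 1530126) ≈ 0.41030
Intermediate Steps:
V = -246 (V = Add(-22, -224) = -246)
Add(Mul(-1401, Pow(-3018, -1)), Mul(V, Pow(F, -1))) = Add(Mul(-1401, Pow(-3018, -1)), Mul(-246, Pow(4563, -1))) = Add(Mul(-1401, Rational(-1, 3018)), Mul(-246, Rational(1, 4563))) = Add(Rational(467, 1006), Rational(-82, 1521)) = Rational(627815, 1530126)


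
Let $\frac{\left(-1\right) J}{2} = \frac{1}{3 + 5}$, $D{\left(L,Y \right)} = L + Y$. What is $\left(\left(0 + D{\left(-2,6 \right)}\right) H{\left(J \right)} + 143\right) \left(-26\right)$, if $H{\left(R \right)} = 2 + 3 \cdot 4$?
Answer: $-5174$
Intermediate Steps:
$J = - \frac{1}{4}$ ($J = - \frac{2}{3 + 5} = - \frac{2}{8} = \left(-2\right) \frac{1}{8} = - \frac{1}{4} \approx -0.25$)
$H{\left(R \right)} = 14$ ($H{\left(R \right)} = 2 + 12 = 14$)
$\left(\left(0 + D{\left(-2,6 \right)}\right) H{\left(J \right)} + 143\right) \left(-26\right) = \left(\left(0 + \left(-2 + 6\right)\right) 14 + 143\right) \left(-26\right) = \left(\left(0 + 4\right) 14 + 143\right) \left(-26\right) = \left(4 \cdot 14 + 143\right) \left(-26\right) = \left(56 + 143\right) \left(-26\right) = 199 \left(-26\right) = -5174$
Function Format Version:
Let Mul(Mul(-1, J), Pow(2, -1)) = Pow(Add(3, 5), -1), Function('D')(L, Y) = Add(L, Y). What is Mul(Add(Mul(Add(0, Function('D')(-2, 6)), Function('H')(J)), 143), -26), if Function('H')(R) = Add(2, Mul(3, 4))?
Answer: -5174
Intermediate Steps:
J = Rational(-1, 4) (J = Mul(-2, Pow(Add(3, 5), -1)) = Mul(-2, Pow(8, -1)) = Mul(-2, Rational(1, 8)) = Rational(-1, 4) ≈ -0.25000)
Function('H')(R) = 14 (Function('H')(R) = Add(2, 12) = 14)
Mul(Add(Mul(Add(0, Function('D')(-2, 6)), Function('H')(J)), 143), -26) = Mul(Add(Mul(Add(0, Add(-2, 6)), 14), 143), -26) = Mul(Add(Mul(Add(0, 4), 14), 143), -26) = Mul(Add(Mul(4, 14), 143), -26) = Mul(Add(56, 143), -26) = Mul(199, -26) = -5174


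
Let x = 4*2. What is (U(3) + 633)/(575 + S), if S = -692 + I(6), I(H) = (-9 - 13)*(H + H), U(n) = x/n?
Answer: -1907/1143 ≈ -1.6684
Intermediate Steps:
x = 8
U(n) = 8/n
I(H) = -44*H
S = -956 (S = -692 - 44*6 = -692 - 264 = -956)
(U(3) + 633)/(575 + S) = (8/3 + 633)/(575 - 956) = (8*(1/3) + 633)/(-381) = (8/3 + 633)*(-1/381) = (1907/3)*(-1/381) = -1907/1143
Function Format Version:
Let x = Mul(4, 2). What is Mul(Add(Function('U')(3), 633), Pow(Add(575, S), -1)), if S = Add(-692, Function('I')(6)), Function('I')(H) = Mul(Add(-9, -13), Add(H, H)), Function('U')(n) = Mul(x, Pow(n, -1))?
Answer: Rational(-1907, 1143) ≈ -1.6684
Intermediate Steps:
x = 8
Function('U')(n) = Mul(8, Pow(n, -1))
Function('I')(H) = Mul(-44, H) (Function('I')(H) = Mul(-22, Mul(2, H)) = Mul(-44, H))
S = -956 (S = Add(-692, Mul(-44, 6)) = Add(-692, -264) = -956)
Mul(Add(Function('U')(3), 633), Pow(Add(575, S), -1)) = Mul(Add(Mul(8, Pow(3, -1)), 633), Pow(Add(575, -956), -1)) = Mul(Add(Mul(8, Rational(1, 3)), 633), Pow(-381, -1)) = Mul(Add(Rational(8, 3), 633), Rational(-1, 381)) = Mul(Rational(1907, 3), Rational(-1, 381)) = Rational(-1907, 1143)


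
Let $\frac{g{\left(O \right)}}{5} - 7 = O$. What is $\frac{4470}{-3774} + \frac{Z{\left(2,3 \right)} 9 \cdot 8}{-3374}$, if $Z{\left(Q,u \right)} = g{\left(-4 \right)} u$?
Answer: $- \frac{2275795}{1061123} \approx -2.1447$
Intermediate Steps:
$g{\left(O \right)} = 35 + 5 O$
$Z{\left(Q,u \right)} = 15 u$ ($Z{\left(Q,u \right)} = \left(35 + 5 \left(-4\right)\right) u = \left(35 - 20\right) u = 15 u$)
$\frac{4470}{-3774} + \frac{Z{\left(2,3 \right)} 9 \cdot 8}{-3374} = \frac{4470}{-3774} + \frac{15 \cdot 3 \cdot 9 \cdot 8}{-3374} = 4470 \left(- \frac{1}{3774}\right) + 45 \cdot 9 \cdot 8 \left(- \frac{1}{3374}\right) = - \frac{745}{629} + 405 \cdot 8 \left(- \frac{1}{3374}\right) = - \frac{745}{629} + 3240 \left(- \frac{1}{3374}\right) = - \frac{745}{629} - \frac{1620}{1687} = - \frac{2275795}{1061123}$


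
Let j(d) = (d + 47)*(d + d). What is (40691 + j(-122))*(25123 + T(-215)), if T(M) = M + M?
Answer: 1456664763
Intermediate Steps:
T(M) = 2*M
j(d) = 2*d*(47 + d) (j(d) = (47 + d)*(2*d) = 2*d*(47 + d))
(40691 + j(-122))*(25123 + T(-215)) = (40691 + 2*(-122)*(47 - 122))*(25123 + 2*(-215)) = (40691 + 2*(-122)*(-75))*(25123 - 430) = (40691 + 18300)*24693 = 58991*24693 = 1456664763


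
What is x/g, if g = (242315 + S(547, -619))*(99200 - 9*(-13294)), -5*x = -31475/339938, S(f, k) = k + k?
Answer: 6295/17934699586577196 ≈ 3.5100e-13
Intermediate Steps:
S(f, k) = 2*k
x = 6295/339938 (x = -(-6295)/339938 = -⅕*(-31475/339938) = 6295/339938 ≈ 0.018518)
g = 52758737142 (g = (242315 + 2*(-619))*(99200 - 9*(-13294)) = (242315 - 1238)*(99200 + 119646) = 241077*218846 = 52758737142)
x/g = (6295/339938)/52758737142 = (6295/339938)*(1/52758737142) = 6295/17934699586577196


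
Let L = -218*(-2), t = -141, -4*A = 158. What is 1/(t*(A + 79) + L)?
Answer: -2/10267 ≈ -0.00019480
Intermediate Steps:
A = -79/2 (A = -1/4*158 = -79/2 ≈ -39.500)
L = 436
1/(t*(A + 79) + L) = 1/(-141*(-79/2 + 79) + 436) = 1/(-141*79/2 + 436) = 1/(-11139/2 + 436) = 1/(-10267/2) = -2/10267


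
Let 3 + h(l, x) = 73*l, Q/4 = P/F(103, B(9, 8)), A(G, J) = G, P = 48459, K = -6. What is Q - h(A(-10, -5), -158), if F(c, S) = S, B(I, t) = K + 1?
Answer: -190171/5 ≈ -38034.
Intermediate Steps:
B(I, t) = -5 (B(I, t) = -6 + 1 = -5)
Q = -193836/5 (Q = 4*(48459/(-5)) = 4*(48459*(-1/5)) = 4*(-48459/5) = -193836/5 ≈ -38767.)
h(l, x) = -3 + 73*l
Q - h(A(-10, -5), -158) = -193836/5 - (-3 + 73*(-10)) = -193836/5 - (-3 - 730) = -193836/5 - 1*(-733) = -193836/5 + 733 = -190171/5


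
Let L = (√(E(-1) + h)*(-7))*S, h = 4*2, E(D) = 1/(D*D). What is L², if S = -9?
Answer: 35721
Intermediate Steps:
E(D) = D⁻²
h = 8
L = 189 (L = (√((-1)⁻² + 8)*(-7))*(-9) = (√(1 + 8)*(-7))*(-9) = (√9*(-7))*(-9) = (3*(-7))*(-9) = -21*(-9) = 189)
L² = 189² = 35721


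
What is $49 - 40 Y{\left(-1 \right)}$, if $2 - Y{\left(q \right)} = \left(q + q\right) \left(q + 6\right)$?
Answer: $-431$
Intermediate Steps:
$Y{\left(q \right)} = 2 - 2 q \left(6 + q\right)$ ($Y{\left(q \right)} = 2 - \left(q + q\right) \left(q + 6\right) = 2 - 2 q \left(6 + q\right)$)
$49 - 40 Y{\left(-1 \right)} = 49 - 40 \left(2 - -12 - 2 \left(-1\right)^{2}\right) = 49 - 40 \left(2 + 12 - 2\right) = 49 - 480 = -431$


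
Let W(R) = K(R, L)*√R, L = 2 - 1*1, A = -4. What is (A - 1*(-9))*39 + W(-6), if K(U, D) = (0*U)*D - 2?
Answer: 195 - 2*I*√6 ≈ 195.0 - 4.899*I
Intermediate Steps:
L = 1 (L = 2 - 1 = 1)
K(U, D) = -2 (K(U, D) = 0*D - 2 = 0 - 2 = -2)
W(R) = -2*√R
(A - 1*(-9))*39 + W(-6) = (-4 - 1*(-9))*39 - 2*I*√6 = (-4 + 9)*39 - 2*I*√6 = 5*39 - 2*I*√6 = 195 - 2*I*√6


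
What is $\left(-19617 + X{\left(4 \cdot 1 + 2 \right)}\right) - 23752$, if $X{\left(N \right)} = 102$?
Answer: $-43267$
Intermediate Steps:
$\left(-19617 + X{\left(4 \cdot 1 + 2 \right)}\right) - 23752 = \left(-19617 + 102\right) - 23752 = -19515 - 23752 = -43267$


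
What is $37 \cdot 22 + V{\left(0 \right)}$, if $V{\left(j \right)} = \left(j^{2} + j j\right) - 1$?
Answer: $813$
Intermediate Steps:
$V{\left(j \right)} = -1 + 2 j^{2}$ ($V{\left(j \right)} = \left(j^{2} + j^{2}\right) - 1 = 2 j^{2} - 1 = -1 + 2 j^{2}$)
$37 \cdot 22 + V{\left(0 \right)} = 37 \cdot 22 - \left(1 - 2 \cdot 0^{2}\right) = 814 + \left(-1 + 2 \cdot 0\right) = 814 + \left(-1 + 0\right) = 814 - 1 = 813$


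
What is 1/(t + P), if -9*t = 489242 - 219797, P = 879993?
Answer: 3/2550164 ≈ 1.1764e-6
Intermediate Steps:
t = -89815/3 (t = -(489242 - 219797)/9 = -⅑*269445 = -89815/3 ≈ -29938.)
1/(t + P) = 1/(-89815/3 + 879993) = 1/(2550164/3) = 3/2550164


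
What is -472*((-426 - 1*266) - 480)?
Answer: 553184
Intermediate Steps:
-472*((-426 - 1*266) - 480) = -472*((-426 - 266) - 480) = -472*(-692 - 480) = -472*(-1172) = 553184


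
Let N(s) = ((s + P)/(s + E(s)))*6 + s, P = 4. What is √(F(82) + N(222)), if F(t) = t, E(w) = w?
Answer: √420357/37 ≈ 17.523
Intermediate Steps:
N(s) = s + 3*(4 + s)/s (N(s) = ((s + 4)/(s + s))*6 + s = ((4 + s)/((2*s)))*6 + s = ((4 + s)*(1/(2*s)))*6 + s = ((4 + s)/(2*s))*6 + s = 3*(4 + s)/s + s = s + 3*(4 + s)/s)
√(F(82) + N(222)) = √(82 + (3 + 222 + 12/222)) = √(82 + (3 + 222 + 12*(1/222))) = √(82 + (3 + 222 + 2/37)) = √(82 + 8327/37) = √(11361/37) = √420357/37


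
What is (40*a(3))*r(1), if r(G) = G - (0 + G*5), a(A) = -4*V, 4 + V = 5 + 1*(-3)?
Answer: -1280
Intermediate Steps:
V = -2 (V = -4 + (5 + 1*(-3)) = -4 + (5 - 3) = -4 + 2 = -2)
a(A) = 8 (a(A) = -4*(-2) = 8)
r(G) = -4*G (r(G) = G - (0 + 5*G) = G - 5*G = -4*G)
(40*a(3))*r(1) = (40*8)*(-4*1) = 320*(-4) = -1280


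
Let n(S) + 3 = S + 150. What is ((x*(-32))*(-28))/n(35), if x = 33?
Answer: 2112/13 ≈ 162.46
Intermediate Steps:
n(S) = 147 + S (n(S) = -3 + (S + 150) = -3 + (150 + S) = 147 + S)
((x*(-32))*(-28))/n(35) = ((33*(-32))*(-28))/(147 + 35) = -1056*(-28)/182 = 29568*(1/182) = 2112/13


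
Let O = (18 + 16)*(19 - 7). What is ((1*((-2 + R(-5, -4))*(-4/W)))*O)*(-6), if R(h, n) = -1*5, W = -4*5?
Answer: 17136/5 ≈ 3427.2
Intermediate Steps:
W = -20
O = 408 (O = 34*12 = 408)
R(h, n) = -5
((1*((-2 + R(-5, -4))*(-4/W)))*O)*(-6) = ((1*((-2 - 5)*(-4/(-20))))*408)*(-6) = ((1*(-(-28)*(-1)/20))*408)*(-6) = ((1*(-7*⅕))*408)*(-6) = ((1*(-7/5))*408)*(-6) = -7/5*408*(-6) = -2856/5*(-6) = 17136/5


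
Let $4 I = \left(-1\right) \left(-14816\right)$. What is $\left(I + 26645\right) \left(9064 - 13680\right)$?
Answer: $-140090984$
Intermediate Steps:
$I = 3704$ ($I = \frac{\left(-1\right) \left(-14816\right)}{4} = \frac{1}{4} \cdot 14816 = 3704$)
$\left(I + 26645\right) \left(9064 - 13680\right) = \left(3704 + 26645\right) \left(9064 - 13680\right) = 30349 \left(-4616\right) = -140090984$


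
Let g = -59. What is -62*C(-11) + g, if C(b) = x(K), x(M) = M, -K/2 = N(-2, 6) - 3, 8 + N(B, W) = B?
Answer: -1671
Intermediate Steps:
N(B, W) = -8 + B
K = 26 (K = -2*((-8 - 2) - 3) = -2*(-10 - 3) = -2*(-13) = 26)
C(b) = 26
-62*C(-11) + g = -62*26 - 59 = -1612 - 59 = -1671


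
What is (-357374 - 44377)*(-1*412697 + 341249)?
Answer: 28704305448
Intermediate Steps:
(-357374 - 44377)*(-1*412697 + 341249) = -401751*(-412697 + 341249) = -401751*(-71448) = 28704305448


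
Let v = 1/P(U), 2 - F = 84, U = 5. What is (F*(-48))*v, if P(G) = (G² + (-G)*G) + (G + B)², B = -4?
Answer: 3936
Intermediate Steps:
F = -82 (F = 2 - 1*84 = 2 - 84 = -82)
P(G) = (-4 + G)² (P(G) = (G² + (-G)*G) + (G - 4)² = (G² - G²) + (-4 + G)² = 0 + (-4 + G)² = (-4 + G)²)
v = 1 (v = 1/((-4 + 5)²) = 1/(1²) = 1/1 = 1)
(F*(-48))*v = -82*(-48)*1 = 3936*1 = 3936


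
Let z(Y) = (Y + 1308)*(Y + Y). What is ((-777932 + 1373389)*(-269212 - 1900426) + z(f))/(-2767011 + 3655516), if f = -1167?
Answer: -258385292732/177701 ≈ -1.4540e+6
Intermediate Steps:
z(Y) = 2*Y*(1308 + Y) (z(Y) = (1308 + Y)*(2*Y) = 2*Y*(1308 + Y))
((-777932 + 1373389)*(-269212 - 1900426) + z(f))/(-2767011 + 3655516) = ((-777932 + 1373389)*(-269212 - 1900426) + 2*(-1167)*(1308 - 1167))/(-2767011 + 3655516) = (595457*(-2169638) + 2*(-1167)*141)/888505 = (-1291926134566 - 329094)*(1/888505) = -1291926463660*1/888505 = -258385292732/177701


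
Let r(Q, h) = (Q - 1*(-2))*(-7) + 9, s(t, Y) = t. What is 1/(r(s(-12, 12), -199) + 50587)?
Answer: 1/50666 ≈ 1.9737e-5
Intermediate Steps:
r(Q, h) = -5 - 7*Q (r(Q, h) = (Q + 2)*(-7) + 9 = (2 + Q)*(-7) + 9 = (-14 - 7*Q) + 9 = -5 - 7*Q)
1/(r(s(-12, 12), -199) + 50587) = 1/((-5 - 7*(-12)) + 50587) = 1/((-5 + 84) + 50587) = 1/(79 + 50587) = 1/50666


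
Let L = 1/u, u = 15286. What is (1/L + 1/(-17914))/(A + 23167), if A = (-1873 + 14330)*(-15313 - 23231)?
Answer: -273833403/8600859666074 ≈ -3.1838e-5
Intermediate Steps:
L = 1/15286 ≈ 6.5419e-5
A = -480142608 (A = 12457*(-38544) = -480142608)
(1/L + 1/(-17914))/(A + 23167) = (1/(1/15286) + 1/(-17914))/(-480142608 + 23167) = (15286 - 1/17914)/(-480119441) = (273833403/17914)*(-1/480119441) = -273833403/8600859666074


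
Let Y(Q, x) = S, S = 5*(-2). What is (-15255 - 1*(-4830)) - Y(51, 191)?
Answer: -10415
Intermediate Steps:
S = -10
Y(Q, x) = -10
(-15255 - 1*(-4830)) - Y(51, 191) = (-15255 - 1*(-4830)) - 1*(-10) = (-15255 + 4830) + 10 = -10425 + 10 = -10415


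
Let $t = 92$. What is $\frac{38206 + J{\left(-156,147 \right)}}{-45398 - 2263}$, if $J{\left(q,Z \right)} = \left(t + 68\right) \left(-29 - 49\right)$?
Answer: $- \frac{25726}{47661} \approx -0.53977$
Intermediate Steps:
$J{\left(q,Z \right)} = -12480$ ($J{\left(q,Z \right)} = \left(92 + 68\right) \left(-29 - 49\right) = 160 \left(-78\right) = -12480$)
$\frac{38206 + J{\left(-156,147 \right)}}{-45398 - 2263} = \frac{38206 - 12480}{-45398 - 2263} = \frac{25726}{-47661} = 25726 \left(- \frac{1}{47661}\right) = - \frac{25726}{47661}$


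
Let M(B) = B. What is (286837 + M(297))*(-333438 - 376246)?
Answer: -203774405656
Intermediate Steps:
(286837 + M(297))*(-333438 - 376246) = (286837 + 297)*(-333438 - 376246) = 287134*(-709684) = -203774405656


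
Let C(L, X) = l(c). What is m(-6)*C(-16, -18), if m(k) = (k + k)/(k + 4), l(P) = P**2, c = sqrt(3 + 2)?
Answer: 30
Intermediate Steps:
c = sqrt(5) ≈ 2.2361
C(L, X) = 5 (C(L, X) = (sqrt(5))**2 = 5)
m(k) = 2*k/(4 + k) (m(k) = (2*k)/(4 + k) = 2*k/(4 + k))
m(-6)*C(-16, -18) = (2*(-6)/(4 - 6))*5 = (2*(-6)/(-2))*5 = (2*(-6)*(-1/2))*5 = 6*5 = 30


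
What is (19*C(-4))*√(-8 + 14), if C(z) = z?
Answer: -76*√6 ≈ -186.16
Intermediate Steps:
(19*C(-4))*√(-8 + 14) = (19*(-4))*√(-8 + 14) = -76*√6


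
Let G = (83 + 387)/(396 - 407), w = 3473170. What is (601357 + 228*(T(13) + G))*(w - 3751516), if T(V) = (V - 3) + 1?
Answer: -1819089922830/11 ≈ -1.6537e+11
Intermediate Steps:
T(V) = -2 + V (T(V) = (-3 + V) + 1 = -2 + V)
G = -470/11 (G = 470/(-11) = 470*(-1/11) = -470/11 ≈ -42.727)
(601357 + 228*(T(13) + G))*(w - 3751516) = (601357 + 228*((-2 + 13) - 470/11))*(3473170 - 3751516) = (601357 + 228*(11 - 470/11))*(-278346) = (601357 + 228*(-349/11))*(-278346) = (601357 - 79572/11)*(-278346) = (6535355/11)*(-278346) = -1819089922830/11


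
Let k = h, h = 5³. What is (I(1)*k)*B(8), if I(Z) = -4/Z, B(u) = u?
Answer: -4000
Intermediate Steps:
h = 125
k = 125
(I(1)*k)*B(8) = (-4/1*125)*8 = (-4*1*125)*8 = -4*125*8 = -500*8 = -4000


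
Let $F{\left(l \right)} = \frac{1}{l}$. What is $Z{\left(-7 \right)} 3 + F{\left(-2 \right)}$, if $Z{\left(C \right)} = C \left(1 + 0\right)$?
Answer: $- \frac{43}{2} \approx -21.5$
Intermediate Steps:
$Z{\left(C \right)} = C$ ($Z{\left(C \right)} = C 1 = C$)
$Z{\left(-7 \right)} 3 + F{\left(-2 \right)} = \left(-7\right) 3 + \frac{1}{-2} = -21 - \frac{1}{2} = - \frac{43}{2}$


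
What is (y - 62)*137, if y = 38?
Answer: -3288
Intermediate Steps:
(y - 62)*137 = (38 - 62)*137 = -24*137 = -3288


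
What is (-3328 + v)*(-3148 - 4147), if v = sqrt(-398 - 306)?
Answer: 24277760 - 58360*I*sqrt(11) ≈ 2.4278e+7 - 1.9356e+5*I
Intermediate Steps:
v = 8*I*sqrt(11) (v = sqrt(-704) = 8*I*sqrt(11) ≈ 26.533*I)
(-3328 + v)*(-3148 - 4147) = (-3328 + 8*I*sqrt(11))*(-3148 - 4147) = (-3328 + 8*I*sqrt(11))*(-7295) = 24277760 - 58360*I*sqrt(11)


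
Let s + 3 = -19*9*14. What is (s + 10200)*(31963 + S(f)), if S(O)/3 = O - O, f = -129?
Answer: 249407289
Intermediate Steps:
S(O) = 0 (S(O) = 3*(O - O) = 3*0 = 0)
s = -2397 (s = -3 - 19*9*14 = -3 - 171*14 = -3 - 2394 = -2397)
(s + 10200)*(31963 + S(f)) = (-2397 + 10200)*(31963 + 0) = 7803*31963 = 249407289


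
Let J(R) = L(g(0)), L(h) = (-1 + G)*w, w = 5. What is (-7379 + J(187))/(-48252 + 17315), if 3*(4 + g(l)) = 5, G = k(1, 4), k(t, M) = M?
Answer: 7364/30937 ≈ 0.23803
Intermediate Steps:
G = 4
g(l) = -7/3 (g(l) = -4 + (1/3)*5 = -4 + 5/3 = -7/3)
L(h) = 15 (L(h) = (-1 + 4)*5 = 3*5 = 15)
J(R) = 15
(-7379 + J(187))/(-48252 + 17315) = (-7379 + 15)/(-48252 + 17315) = -7364/(-30937) = -7364*(-1/30937) = 7364/30937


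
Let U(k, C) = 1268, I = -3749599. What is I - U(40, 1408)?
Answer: -3750867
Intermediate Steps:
I - U(40, 1408) = -3749599 - 1*1268 = -3749599 - 1268 = -3750867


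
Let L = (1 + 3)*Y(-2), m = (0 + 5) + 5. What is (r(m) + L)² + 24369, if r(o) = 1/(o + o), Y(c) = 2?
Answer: 9773521/400 ≈ 24434.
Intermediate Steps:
m = 10 (m = 5 + 5 = 10)
r(o) = 1/(2*o)
L = 8 (L = (1 + 3)*2 = 4*2 = 8)
(r(m) + L)² + 24369 = ((½)/10 + 8)² + 24369 = ((½)*(⅒) + 8)² + 24369 = (1/20 + 8)² + 24369 = (161/20)² + 24369 = 25921/400 + 24369 = 9773521/400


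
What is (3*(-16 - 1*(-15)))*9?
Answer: -27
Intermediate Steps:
(3*(-16 - 1*(-15)))*9 = (3*(-16 + 15))*9 = (3*(-1))*9 = -3*9 = -27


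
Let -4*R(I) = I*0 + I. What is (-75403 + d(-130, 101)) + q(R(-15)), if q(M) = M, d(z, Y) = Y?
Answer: -301193/4 ≈ -75298.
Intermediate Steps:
R(I) = -I/4 (R(I) = -(I*0 + I)/4 = -(0 + I)/4 = -I/4)
(-75403 + d(-130, 101)) + q(R(-15)) = (-75403 + 101) - 1/4*(-15) = -75302 + 15/4 = -301193/4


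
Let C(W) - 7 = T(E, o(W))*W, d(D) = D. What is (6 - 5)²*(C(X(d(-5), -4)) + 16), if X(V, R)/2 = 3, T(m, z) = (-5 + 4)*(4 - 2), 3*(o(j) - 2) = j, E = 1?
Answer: 11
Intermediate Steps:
o(j) = 2 + j/3
T(m, z) = -2 (T(m, z) = -1*2 = -2)
X(V, R) = 6 (X(V, R) = 2*3 = 6)
C(W) = 7 - 2*W
(6 - 5)²*(C(X(d(-5), -4)) + 16) = (6 - 5)²*((7 - 2*6) + 16) = 1²*((7 - 12) + 16) = 1*(-5 + 16) = 1*11 = 11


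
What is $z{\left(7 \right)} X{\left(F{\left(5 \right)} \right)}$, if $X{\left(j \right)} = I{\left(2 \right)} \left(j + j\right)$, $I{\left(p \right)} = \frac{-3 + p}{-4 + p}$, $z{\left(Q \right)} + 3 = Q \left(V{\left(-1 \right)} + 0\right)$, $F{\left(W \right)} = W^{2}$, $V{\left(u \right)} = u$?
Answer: $-250$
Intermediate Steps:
$z{\left(Q \right)} = -3 - Q$ ($z{\left(Q \right)} = -3 + Q \left(-1 + 0\right) = -3 + Q \left(-1\right) = -3 - Q$)
$I{\left(p \right)} = \frac{-3 + p}{-4 + p}$
$X{\left(j \right)} = j$ ($X{\left(j \right)} = \frac{-3 + 2}{-4 + 2} \left(j + j\right) = \frac{1}{-2} \left(-1\right) 2 j = \left(- \frac{1}{2}\right) \left(-1\right) 2 j = \frac{2 j}{2} = j$)
$z{\left(7 \right)} X{\left(F{\left(5 \right)} \right)} = \left(-3 - 7\right) 5^{2} = \left(-3 - 7\right) 25 = \left(-10\right) 25 = -250$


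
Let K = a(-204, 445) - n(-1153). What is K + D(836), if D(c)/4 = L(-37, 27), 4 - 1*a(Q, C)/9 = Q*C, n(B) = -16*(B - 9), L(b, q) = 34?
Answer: 798600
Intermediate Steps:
n(B) = 144 - 16*B (n(B) = -16*(-9 + B) = 144 - 16*B)
a(Q, C) = 36 - 9*C*Q (a(Q, C) = 36 - 9*Q*C = 36 - 9*C*Q)
D(c) = 136 (D(c) = 4*34 = 136)
K = 798464 (K = (36 - 9*445*(-204)) - (144 - 16*(-1153)) = (36 + 817020) - (144 + 18448) = 817056 - 1*18592 = 817056 - 18592 = 798464)
K + D(836) = 798464 + 136 = 798600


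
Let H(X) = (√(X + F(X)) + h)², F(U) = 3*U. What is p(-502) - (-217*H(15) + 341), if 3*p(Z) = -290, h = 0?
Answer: 37747/3 ≈ 12582.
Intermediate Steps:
p(Z) = -290/3 (p(Z) = (⅓)*(-290) = -290/3)
H(X) = 4*X (H(X) = (√(X + 3*X) + 0)² = (√(4*X) + 0)² = (2*√X + 0)² = (2*√X)² = 4*X)
p(-502) - (-217*H(15) + 341) = -290/3 - (-868*15 + 341) = -290/3 - (-217*60 + 341) = -290/3 - (-13020 + 341) = -290/3 - 1*(-12679) = -290/3 + 12679 = 37747/3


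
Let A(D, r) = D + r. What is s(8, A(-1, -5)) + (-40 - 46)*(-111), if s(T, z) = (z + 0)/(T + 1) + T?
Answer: 28660/3 ≈ 9553.3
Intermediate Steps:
s(T, z) = T + z/(1 + T) (s(T, z) = z/(1 + T) + T = T + z/(1 + T))
s(8, A(-1, -5)) + (-40 - 46)*(-111) = (8 + (-1 - 5) + 8**2)/(1 + 8) + (-40 - 46)*(-111) = (8 - 6 + 64)/9 - 86*(-111) = (1/9)*66 + 9546 = 22/3 + 9546 = 28660/3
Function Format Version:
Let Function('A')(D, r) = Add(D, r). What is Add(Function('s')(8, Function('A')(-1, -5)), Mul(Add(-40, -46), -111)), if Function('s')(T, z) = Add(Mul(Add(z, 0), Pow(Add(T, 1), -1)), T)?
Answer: Rational(28660, 3) ≈ 9553.3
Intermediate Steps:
Function('s')(T, z) = Add(T, Mul(z, Pow(Add(1, T), -1))) (Function('s')(T, z) = Add(Mul(z, Pow(Add(1, T), -1)), T) = Add(T, Mul(z, Pow(Add(1, T), -1))))
Add(Function('s')(8, Function('A')(-1, -5)), Mul(Add(-40, -46), -111)) = Add(Mul(Pow(Add(1, 8), -1), Add(8, Add(-1, -5), Pow(8, 2))), Mul(Add(-40, -46), -111)) = Add(Mul(Pow(9, -1), Add(8, -6, 64)), Mul(-86, -111)) = Add(Mul(Rational(1, 9), 66), 9546) = Add(Rational(22, 3), 9546) = Rational(28660, 3)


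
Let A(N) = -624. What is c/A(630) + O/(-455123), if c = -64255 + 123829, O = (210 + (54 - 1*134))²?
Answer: -4520673867/47332792 ≈ -95.508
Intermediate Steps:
O = 16900 (O = (210 + (54 - 134))² = (210 - 80)² = 130² = 16900)
c = 59574
c/A(630) + O/(-455123) = 59574/(-624) + 16900/(-455123) = 59574*(-1/624) + 16900*(-1/455123) = -9929/104 - 16900/455123 = -4520673867/47332792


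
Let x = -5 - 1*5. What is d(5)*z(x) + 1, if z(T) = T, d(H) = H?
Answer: -49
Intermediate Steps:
x = -10 (x = -5 - 5 = -10)
d(5)*z(x) + 1 = 5*(-10) + 1 = -50 + 1 = -49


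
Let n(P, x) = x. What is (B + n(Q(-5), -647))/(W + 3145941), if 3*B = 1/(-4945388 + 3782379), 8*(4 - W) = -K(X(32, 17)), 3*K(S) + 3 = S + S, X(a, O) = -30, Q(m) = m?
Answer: -18059203760/87810223094553 ≈ -0.00020566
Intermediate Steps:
K(S) = -1 + 2*S/3 (K(S) = -1 + (S + S)/3 = -1 + (2*S)/3 = -1 + 2*S/3)
W = 11/8 (W = 4 - (-1)*(-1 + (⅔)*(-30))/8 = 4 - (-1)*(-1 - 20)/8 = 4 - (-1)*(-21)/8 = 4 - ⅛*21 = 4 - 21/8 = 11/8 ≈ 1.3750)
B = -1/3489027 (B = 1/(3*(-4945388 + 3782379)) = (⅓)/(-1163009) = (⅓)*(-1/1163009) = -1/3489027 ≈ -2.8661e-7)
(B + n(Q(-5), -647))/(W + 3145941) = (-1/3489027 - 647)/(11/8 + 3145941) = -2257400470/(3489027*25167539/8) = -2257400470/3489027*8/25167539 = -18059203760/87810223094553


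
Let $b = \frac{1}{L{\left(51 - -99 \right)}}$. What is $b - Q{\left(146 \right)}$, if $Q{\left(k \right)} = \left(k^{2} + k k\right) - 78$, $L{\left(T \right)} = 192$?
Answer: $- \frac{8170367}{192} \approx -42554.0$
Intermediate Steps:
$Q{\left(k \right)} = -78 + 2 k^{2}$ ($Q{\left(k \right)} = \left(k^{2} + k^{2}\right) - 78 = 2 k^{2} - 78 = -78 + 2 k^{2}$)
$b = \frac{1}{192} \approx 0.0052083$
$b - Q{\left(146 \right)} = \frac{1}{192} - \left(-78 + 2 \cdot 146^{2}\right) = \frac{1}{192} - \left(-78 + 2 \cdot 21316\right) = \frac{1}{192} - \left(-78 + 42632\right) = \frac{1}{192} - 42554 = - \frac{8170367}{192}$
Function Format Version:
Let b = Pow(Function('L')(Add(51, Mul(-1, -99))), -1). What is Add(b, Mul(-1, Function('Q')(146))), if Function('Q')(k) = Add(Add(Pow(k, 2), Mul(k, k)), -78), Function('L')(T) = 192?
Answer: Rational(-8170367, 192) ≈ -42554.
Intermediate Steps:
Function('Q')(k) = Add(-78, Mul(2, Pow(k, 2))) (Function('Q')(k) = Add(Add(Pow(k, 2), Pow(k, 2)), -78) = Add(Mul(2, Pow(k, 2)), -78) = Add(-78, Mul(2, Pow(k, 2))))
b = Rational(1, 192) (b = Pow(192, -1) = Rational(1, 192) ≈ 0.0052083)
Add(b, Mul(-1, Function('Q')(146))) = Add(Rational(1, 192), Mul(-1, Add(-78, Mul(2, Pow(146, 2))))) = Add(Rational(1, 192), Mul(-1, Add(-78, Mul(2, 21316)))) = Add(Rational(1, 192), Mul(-1, Add(-78, 42632))) = Add(Rational(1, 192), Mul(-1, 42554)) = Add(Rational(1, 192), -42554) = Rational(-8170367, 192)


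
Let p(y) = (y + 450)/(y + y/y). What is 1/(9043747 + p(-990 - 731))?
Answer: 1720/15555246111 ≈ 1.1057e-7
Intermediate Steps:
p(y) = (450 + y)/(1 + y) (p(y) = (450 + y)/(y + 1) = (450 + y)/(1 + y))
1/(9043747 + p(-990 - 731)) = 1/(9043747 + (450 + (-990 - 731))/(1 + (-990 - 731))) = 1/(9043747 + (450 - 1721)/(1 - 1721)) = 1/(9043747 - 1271/(-1720)) = 1/(9043747 - 1/1720*(-1271)) = 1/(9043747 + 1271/1720) = 1/(15555246111/1720) = 1720/15555246111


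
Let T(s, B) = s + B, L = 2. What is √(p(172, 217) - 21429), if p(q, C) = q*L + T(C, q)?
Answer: 2*I*√5174 ≈ 143.86*I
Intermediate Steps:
T(s, B) = B + s
p(q, C) = C + 3*q (p(q, C) = q*2 + (q + C) = 2*q + (C + q) = C + 3*q)
√(p(172, 217) - 21429) = √((217 + 3*172) - 21429) = √((217 + 516) - 21429) = √(733 - 21429) = √(-20696) = 2*I*√5174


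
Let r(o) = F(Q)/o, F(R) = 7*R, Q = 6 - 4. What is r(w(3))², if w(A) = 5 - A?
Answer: 49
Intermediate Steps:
Q = 2
r(o) = 14/o (r(o) = (7*2)/o = 14/o)
r(w(3))² = (14/(5 - 1*3))² = (14/(5 - 3))² = (14/2)² = (14*(½))² = 7² = 49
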